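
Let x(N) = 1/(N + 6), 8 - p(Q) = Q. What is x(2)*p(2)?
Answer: 3/4 ≈ 0.75000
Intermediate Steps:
p(Q) = 8 - Q
x(N) = 1/(6 + N)
x(2)*p(2) = (8 - 1*2)/(6 + 2) = (8 - 2)/8 = (1/8)*6 = 3/4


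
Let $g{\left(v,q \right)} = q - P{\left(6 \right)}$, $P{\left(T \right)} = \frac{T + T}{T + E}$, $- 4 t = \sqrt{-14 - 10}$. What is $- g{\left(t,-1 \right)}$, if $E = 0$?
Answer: $3$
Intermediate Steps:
$t = - \frac{i \sqrt{6}}{2}$ ($t = - \frac{\sqrt{-14 - 10}}{4} = - \frac{\sqrt{-24}}{4} = - \frac{2 i \sqrt{6}}{4} = - \frac{i \sqrt{6}}{2} \approx - 1.2247 i$)
$P{\left(T \right)} = 2$ ($P{\left(T \right)} = \frac{T + T}{T + 0} = \frac{2 T}{T} = 2$)
$g{\left(v,q \right)} = -2 + q$ ($g{\left(v,q \right)} = q - 2 = -2 + q$)
$- g{\left(t,-1 \right)} = - (-2 - 1) = \left(-1\right) \left(-3\right) = 3$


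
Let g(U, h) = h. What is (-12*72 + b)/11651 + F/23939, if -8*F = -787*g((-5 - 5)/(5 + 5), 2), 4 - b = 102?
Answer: -82947935/1115653156 ≈ -0.074349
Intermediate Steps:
b = -98 (b = 4 - 1*102 = 4 - 102 = -98)
F = 787/4 (F = -(-787)*2/8 = -⅛*(-1574) = 787/4 ≈ 196.75)
(-12*72 + b)/11651 + F/23939 = (-12*72 - 98)/11651 + (787/4)/23939 = (-864 - 98)*(1/11651) + (787/4)*(1/23939) = -962*1/11651 + 787/95756 = -962/11651 + 787/95756 = -82947935/1115653156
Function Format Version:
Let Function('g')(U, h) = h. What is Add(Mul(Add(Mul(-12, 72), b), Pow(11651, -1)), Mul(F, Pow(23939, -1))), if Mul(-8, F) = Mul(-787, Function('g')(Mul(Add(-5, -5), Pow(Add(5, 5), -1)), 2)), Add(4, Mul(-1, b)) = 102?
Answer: Rational(-82947935, 1115653156) ≈ -0.074349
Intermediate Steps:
b = -98 (b = Add(4, Mul(-1, 102)) = Add(4, -102) = -98)
F = Rational(787, 4) (F = Mul(Rational(-1, 8), Mul(-787, 2)) = Mul(Rational(-1, 8), -1574) = Rational(787, 4) ≈ 196.75)
Add(Mul(Add(Mul(-12, 72), b), Pow(11651, -1)), Mul(F, Pow(23939, -1))) = Add(Mul(Add(Mul(-12, 72), -98), Pow(11651, -1)), Mul(Rational(787, 4), Pow(23939, -1))) = Add(Mul(Add(-864, -98), Rational(1, 11651)), Mul(Rational(787, 4), Rational(1, 23939))) = Add(Mul(-962, Rational(1, 11651)), Rational(787, 95756)) = Add(Rational(-962, 11651), Rational(787, 95756)) = Rational(-82947935, 1115653156)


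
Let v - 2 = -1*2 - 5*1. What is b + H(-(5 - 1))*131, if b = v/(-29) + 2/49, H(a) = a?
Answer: -744301/1421 ≈ -523.79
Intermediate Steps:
v = -5 (v = 2 + (-1*2 - 5*1) = 2 + (-2 - 5) = 2 - 7 = -5)
b = 303/1421 (b = -5/(-29) + 2/49 = -5*(-1/29) + 2*(1/49) = 5/29 + 2/49 = 303/1421 ≈ 0.21323)
b + H(-(5 - 1))*131 = 303/1421 - (5 - 1)*131 = 303/1421 - 1*4*131 = 303/1421 - 4*131 = 303/1421 - 524 = -744301/1421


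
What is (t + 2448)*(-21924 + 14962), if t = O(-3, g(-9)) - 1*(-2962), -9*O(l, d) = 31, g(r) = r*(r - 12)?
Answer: -338763958/9 ≈ -3.7640e+7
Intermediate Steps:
g(r) = r*(-12 + r)
O(l, d) = -31/9 (O(l, d) = -⅑*31 = -31/9)
t = 26627/9 (t = -31/9 - 1*(-2962) = -31/9 + 2962 = 26627/9 ≈ 2958.6)
(t + 2448)*(-21924 + 14962) = (26627/9 + 2448)*(-21924 + 14962) = (48659/9)*(-6962) = -338763958/9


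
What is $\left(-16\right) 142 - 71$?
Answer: $-2343$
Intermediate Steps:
$\left(-16\right) 142 - 71 = -2272 - 71 = -2343$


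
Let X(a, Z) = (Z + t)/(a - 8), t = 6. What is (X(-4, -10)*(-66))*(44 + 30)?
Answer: -1628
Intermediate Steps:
X(a, Z) = (6 + Z)/(-8 + a) (X(a, Z) = (Z + 6)/(a - 8) = (6 + Z)/(-8 + a))
(X(-4, -10)*(-66))*(44 + 30) = (((6 - 10)/(-8 - 4))*(-66))*(44 + 30) = ((-4/(-12))*(-66))*74 = (-1/12*(-4)*(-66))*74 = ((⅓)*(-66))*74 = -22*74 = -1628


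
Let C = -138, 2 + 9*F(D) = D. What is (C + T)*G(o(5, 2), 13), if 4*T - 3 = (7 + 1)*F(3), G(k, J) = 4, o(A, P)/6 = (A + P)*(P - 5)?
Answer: -4933/9 ≈ -548.11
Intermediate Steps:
F(D) = -2/9 + D/9
o(A, P) = 6*(-5 + P)*(A + P) (o(A, P) = 6*((A + P)*(P - 5)) = 6*((A + P)*(-5 + P)) = 6*((-5 + P)*(A + P)) = 6*(-5 + P)*(A + P))
T = 35/36 (T = ¾ + ((7 + 1)*(-2/9 + (⅑)*3))/4 = ¾ + (8*(-2/9 + ⅓))/4 = ¾ + (8*(⅑))/4 = ¾ + (¼)*(8/9) = ¾ + 2/9 = 35/36 ≈ 0.97222)
(C + T)*G(o(5, 2), 13) = (-138 + 35/36)*4 = -4933/36*4 = -4933/9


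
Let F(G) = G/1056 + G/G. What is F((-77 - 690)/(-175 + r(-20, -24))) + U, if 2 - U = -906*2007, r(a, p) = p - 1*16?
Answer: 412837049567/227040 ≈ 1.8183e+6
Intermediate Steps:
r(a, p) = -16 + p (r(a, p) = p - 16 = -16 + p)
F(G) = 1 + G/1056 (F(G) = G*(1/1056) + 1 = G/1056 + 1 = 1 + G/1056)
U = 1818344 (U = 2 - (-906)*2007 = 2 - 1*(-1818342) = 2 + 1818342 = 1818344)
F((-77 - 690)/(-175 + r(-20, -24))) + U = (1 + ((-77 - 690)/(-175 + (-16 - 24)))/1056) + 1818344 = (1 + (-767/(-175 - 40))/1056) + 1818344 = (1 + (-767/(-215))/1056) + 1818344 = (1 + (-767*(-1/215))/1056) + 1818344 = (1 + (1/1056)*(767/215)) + 1818344 = (1 + 767/227040) + 1818344 = 227807/227040 + 1818344 = 412837049567/227040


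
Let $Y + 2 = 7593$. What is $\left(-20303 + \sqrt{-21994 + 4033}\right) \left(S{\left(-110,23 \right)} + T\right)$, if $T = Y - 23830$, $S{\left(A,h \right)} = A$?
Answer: $331933747 - 16349 i \sqrt{17961} \approx 3.3193 \cdot 10^{8} - 2.1911 \cdot 10^{6} i$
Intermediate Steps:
$Y = 7591$ ($Y = -2 + 7593 = 7591$)
$T = -16239$ ($T = 7591 - 23830 = -16239$)
$\left(-20303 + \sqrt{-21994 + 4033}\right) \left(S{\left(-110,23 \right)} + T\right) = \left(-20303 + \sqrt{-21994 + 4033}\right) \left(-110 - 16239\right) = \left(-20303 + \sqrt{-17961}\right) \left(-16349\right) = \left(-20303 + i \sqrt{17961}\right) \left(-16349\right) = 331933747 - 16349 i \sqrt{17961}$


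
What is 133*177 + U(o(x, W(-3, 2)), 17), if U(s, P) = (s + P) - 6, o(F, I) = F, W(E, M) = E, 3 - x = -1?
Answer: 23556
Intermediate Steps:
x = 4 (x = 3 - 1*(-1) = 3 + 1 = 4)
U(s, P) = -6 + P + s (U(s, P) = (P + s) - 6 = -6 + P + s)
133*177 + U(o(x, W(-3, 2)), 17) = 133*177 + (-6 + 17 + 4) = 23541 + 15 = 23556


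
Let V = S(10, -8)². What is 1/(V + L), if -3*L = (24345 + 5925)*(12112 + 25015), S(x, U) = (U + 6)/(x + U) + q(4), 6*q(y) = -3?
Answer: -4/1498445711 ≈ -2.6694e-9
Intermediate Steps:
q(y) = -½ (q(y) = (⅙)*(-3) = -½)
S(x, U) = -½ + (6 + U)/(U + x) (S(x, U) = (U + 6)/(x + U) - ½ = (6 + U)/(U + x) - ½ = -½ + (6 + U)/(U + x))
L = -374611430 (L = -(24345 + 5925)*(12112 + 25015)/3 = -10090*37127 = -⅓*1123834290 = -374611430)
V = 9/4 (V = ((12 - 8 - 1*10)/(2*(-8 + 10)))² = ((½)*(12 - 8 - 10)/2)² = ((½)*(½)*(-6))² = (-3/2)² = 9/4 ≈ 2.2500)
1/(V + L) = 1/(9/4 - 374611430) = 1/(-1498445711/4) = -4/1498445711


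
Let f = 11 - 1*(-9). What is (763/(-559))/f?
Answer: -763/11180 ≈ -0.068247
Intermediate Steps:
f = 20 (f = 11 + 9 = 20)
(763/(-559))/f = (763/(-559))/20 = (763*(-1/559))*(1/20) = -763/559*1/20 = -763/11180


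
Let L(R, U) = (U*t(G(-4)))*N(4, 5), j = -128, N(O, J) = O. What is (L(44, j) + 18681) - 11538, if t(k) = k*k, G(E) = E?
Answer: -1049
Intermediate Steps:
t(k) = k²
L(R, U) = 64*U (L(R, U) = (U*(-4)²)*4 = (U*16)*4 = (16*U)*4 = 64*U)
(L(44, j) + 18681) - 11538 = (64*(-128) + 18681) - 11538 = (-8192 + 18681) - 11538 = 10489 - 11538 = -1049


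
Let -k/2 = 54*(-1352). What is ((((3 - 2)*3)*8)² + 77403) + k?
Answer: 223995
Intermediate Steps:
k = 146016 (k = -108*(-1352) = -2*(-73008) = 146016)
((((3 - 2)*3)*8)² + 77403) + k = ((((3 - 2)*3)*8)² + 77403) + 146016 = (((1*3)*8)² + 77403) + 146016 = ((3*8)² + 77403) + 146016 = (24² + 77403) + 146016 = (576 + 77403) + 146016 = 77979 + 146016 = 223995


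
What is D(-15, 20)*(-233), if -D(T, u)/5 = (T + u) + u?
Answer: 29125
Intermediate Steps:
D(T, u) = -10*u - 5*T (D(T, u) = -5*((T + u) + u) = -5*(T + 2*u) = -10*u - 5*T)
D(-15, 20)*(-233) = (-10*20 - 5*(-15))*(-233) = (-200 + 75)*(-233) = -125*(-233) = 29125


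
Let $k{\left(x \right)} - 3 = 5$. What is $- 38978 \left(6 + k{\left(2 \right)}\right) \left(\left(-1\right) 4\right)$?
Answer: $2182768$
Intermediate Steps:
$k{\left(x \right)} = 8$ ($k{\left(x \right)} = 3 + 5 = 8$)
$- 38978 \left(6 + k{\left(2 \right)}\right) \left(\left(-1\right) 4\right) = - 38978 \left(6 + 8\right) \left(\left(-1\right) 4\right) = - 38978 \cdot 14 \left(-4\right) = \left(-38978\right) \left(-56\right) = 2182768$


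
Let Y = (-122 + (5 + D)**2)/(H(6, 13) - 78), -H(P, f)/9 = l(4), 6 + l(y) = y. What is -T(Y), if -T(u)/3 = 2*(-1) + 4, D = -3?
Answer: 6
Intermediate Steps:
l(y) = -6 + y
H(P, f) = 18 (H(P, f) = -9*(-6 + 4) = -9*(-2) = 18)
Y = 59/30 (Y = (-122 + (5 - 3)**2)/(18 - 78) = (-122 + 2**2)/(-60) = (-122 + 4)*(-1/60) = -118*(-1/60) = 59/30 ≈ 1.9667)
T(u) = -6 (T(u) = -3*(2*(-1) + 4) = -3*(-2 + 4) = -3*2 = -6)
-T(Y) = -1*(-6) = 6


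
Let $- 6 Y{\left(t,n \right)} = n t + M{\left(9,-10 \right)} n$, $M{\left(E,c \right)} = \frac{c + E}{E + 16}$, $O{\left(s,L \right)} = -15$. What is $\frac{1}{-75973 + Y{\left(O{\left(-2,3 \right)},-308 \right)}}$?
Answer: $- \frac{75}{5755879} \approx -1.303 \cdot 10^{-5}$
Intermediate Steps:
$M{\left(E,c \right)} = \frac{E + c}{16 + E}$
$Y{\left(t,n \right)} = \frac{n}{150} - \frac{n t}{6}$ ($Y{\left(t,n \right)} = - \frac{n t + \frac{9 - 10}{16 + 9} n}{6} = - \frac{n t + \frac{1}{25} \left(-1\right) n}{6} = - \frac{n t - \frac{n}{25}}{6} = - \frac{- \frac{n}{25} + n t}{6} = \frac{n}{150} - \frac{n t}{6}$)
$\frac{1}{-75973 + Y{\left(O{\left(-2,3 \right)},-308 \right)}} = \frac{1}{-75973 + \frac{1}{150} \left(-308\right) \left(1 - -375\right)} = \frac{1}{-75973 + \frac{1}{150} \left(-308\right) \left(1 + 375\right)} = \frac{1}{-75973 + \frac{1}{150} \left(-308\right) 376} = \frac{1}{-75973 - \frac{57904}{75}} = \frac{1}{- \frac{5755879}{75}} = - \frac{75}{5755879}$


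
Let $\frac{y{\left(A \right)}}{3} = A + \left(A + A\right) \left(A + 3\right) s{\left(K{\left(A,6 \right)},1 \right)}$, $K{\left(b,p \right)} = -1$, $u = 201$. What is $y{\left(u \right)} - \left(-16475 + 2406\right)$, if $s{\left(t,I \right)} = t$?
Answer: $-231352$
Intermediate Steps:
$y{\left(A \right)} = 3 A - 6 A \left(3 + A\right)$ ($y{\left(A \right)} = 3 \left(A + \left(A + A\right) \left(A + 3\right) \left(-1\right)\right) = 3 \left(A + 2 A \left(3 + A\right) \left(-1\right)\right) = 3 \left(A - 2 A \left(3 + A\right)\right) = 3 A - 6 A \left(3 + A\right)$)
$y{\left(u \right)} - \left(-16475 + 2406\right) = 3 \cdot 201 \left(-5 - 402\right) - \left(-16475 + 2406\right) = 3 \cdot 201 \left(-5 - 402\right) - -14069 = 3 \cdot 201 \left(-407\right) + 14069 = -245421 + 14069 = -231352$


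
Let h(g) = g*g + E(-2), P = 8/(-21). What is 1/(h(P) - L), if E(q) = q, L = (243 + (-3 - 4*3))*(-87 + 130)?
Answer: -441/4324382 ≈ -0.00010198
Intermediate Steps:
L = 9804 (L = (243 + (-3 - 12))*43 = (243 - 15)*43 = 228*43 = 9804)
P = -8/21 (P = 8*(-1/21) = -8/21 ≈ -0.38095)
h(g) = -2 + g² (h(g) = g*g - 2 = g² - 2 = -2 + g²)
1/(h(P) - L) = 1/((-2 + (-8/21)²) - 1*9804) = 1/((-2 + 64/441) - 9804) = 1/(-818/441 - 9804) = 1/(-4324382/441) = -441/4324382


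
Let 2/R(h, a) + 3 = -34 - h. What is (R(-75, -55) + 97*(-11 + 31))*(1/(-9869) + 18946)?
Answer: 6892198748853/187511 ≈ 3.6756e+7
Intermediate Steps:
R(h, a) = 2/(-37 - h) (R(h, a) = 2/(-3 + (-34 - h)) = 2/(-37 - h))
(R(-75, -55) + 97*(-11 + 31))*(1/(-9869) + 18946) = (-2/(37 - 75) + 97*(-11 + 31))*(1/(-9869) + 18946) = (-2/(-38) + 97*20)*(-1/9869 + 18946) = (-2*(-1/38) + 1940)*(186978073/9869) = (1/19 + 1940)*(186978073/9869) = (36861/19)*(186978073/9869) = 6892198748853/187511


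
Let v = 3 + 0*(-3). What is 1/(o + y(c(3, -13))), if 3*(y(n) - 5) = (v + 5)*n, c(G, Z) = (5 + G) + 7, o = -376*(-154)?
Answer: 1/57949 ≈ 1.7257e-5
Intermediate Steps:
v = 3 (v = 3 + 0 = 3)
o = 57904
c(G, Z) = 12 + G
y(n) = 5 + 8*n/3 (y(n) = 5 + ((3 + 5)*n)/3 = 5 + (8*n)/3 = 5 + 8*n/3)
1/(o + y(c(3, -13))) = 1/(57904 + (5 + 8*(12 + 3)/3)) = 1/(57904 + (5 + (8/3)*15)) = 1/(57904 + (5 + 40)) = 1/(57904 + 45) = 1/57949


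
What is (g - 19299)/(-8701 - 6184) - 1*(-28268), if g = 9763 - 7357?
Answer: 420786073/14885 ≈ 28269.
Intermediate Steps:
g = 2406
(g - 19299)/(-8701 - 6184) - 1*(-28268) = (2406 - 19299)/(-8701 - 6184) - 1*(-28268) = -16893/(-14885) + 28268 = -16893*(-1/14885) + 28268 = 16893/14885 + 28268 = 420786073/14885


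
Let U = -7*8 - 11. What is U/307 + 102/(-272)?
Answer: -1457/2456 ≈ -0.59324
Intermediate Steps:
U = -67 (U = -56 - 11 = -67)
U/307 + 102/(-272) = -67/307 + 102/(-272) = -67*1/307 + 102*(-1/272) = -67/307 - 3/8 = -1457/2456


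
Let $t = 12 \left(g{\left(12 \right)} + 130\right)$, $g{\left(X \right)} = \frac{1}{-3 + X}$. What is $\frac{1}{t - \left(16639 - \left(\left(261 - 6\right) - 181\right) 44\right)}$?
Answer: $- \frac{3}{35465} \approx -8.459 \cdot 10^{-5}$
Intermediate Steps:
$t = \frac{4684}{3}$ ($t = 12 \left(\frac{1}{-3 + 12} + 130\right) = 12 \left(\frac{1}{9} + 130\right) = 12 \cdot \frac{1171}{9} = \frac{4684}{3} \approx 1561.3$)
$\frac{1}{t - \left(16639 - \left(\left(261 - 6\right) - 181\right) 44\right)} = \frac{1}{\frac{4684}{3} - \left(16639 - \left(\left(261 - 6\right) - 181\right) 44\right)} = \frac{1}{\frac{4684}{3} - \left(16639 - \left(255 - 181\right) 44\right)} = \frac{1}{\frac{4684}{3} + \left(74 \cdot 44 - 16639\right)} = \frac{1}{\frac{4684}{3} + \left(3256 - 16639\right)} = \frac{1}{\frac{4684}{3} - 13383} = \frac{1}{- \frac{35465}{3}} = - \frac{3}{35465}$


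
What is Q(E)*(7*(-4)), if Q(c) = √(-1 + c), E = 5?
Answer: -56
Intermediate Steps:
Q(E)*(7*(-4)) = √(-1 + 5)*(7*(-4)) = √4*(-28) = 2*(-28) = -56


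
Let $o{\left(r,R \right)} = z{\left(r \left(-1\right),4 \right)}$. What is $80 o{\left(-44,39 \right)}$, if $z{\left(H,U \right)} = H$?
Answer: $3520$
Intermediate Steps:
$o{\left(r,R \right)} = - r$ ($o{\left(r,R \right)} = r \left(-1\right) = - r$)
$80 o{\left(-44,39 \right)} = 80 \left(\left(-1\right) \left(-44\right)\right) = 80 \cdot 44 = 3520$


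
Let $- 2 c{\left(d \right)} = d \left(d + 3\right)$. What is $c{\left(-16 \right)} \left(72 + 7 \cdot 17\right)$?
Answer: $-19864$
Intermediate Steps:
$c{\left(d \right)} = - \frac{d \left(3 + d\right)}{2}$ ($c{\left(d \right)} = - \frac{d \left(d + 3\right)}{2} = - \frac{d \left(3 + d\right)}{2}$)
$c{\left(-16 \right)} \left(72 + 7 \cdot 17\right) = \left(- \frac{1}{2}\right) \left(-16\right) \left(3 - 16\right) \left(72 + 7 \cdot 17\right) = \left(- \frac{1}{2}\right) \left(-16\right) \left(-13\right) \left(72 + 119\right) = \left(-104\right) 191 = -19864$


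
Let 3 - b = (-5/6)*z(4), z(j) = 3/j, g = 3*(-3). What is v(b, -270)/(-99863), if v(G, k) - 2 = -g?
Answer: -11/99863 ≈ -0.00011015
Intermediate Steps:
g = -9
b = 29/8 (b = 3 - (-5/6)*3/4 = 3 - (-5*⅙)*3*(¼) = 3 - (-5)*3/(6*4) = 3 - 1*(-5/8) = 3 + 5/8 = 29/8 ≈ 3.6250)
v(G, k) = 11 (v(G, k) = 2 - 1*(-9) = 2 + 9 = 11)
v(b, -270)/(-99863) = 11/(-99863) = 11*(-1/99863) = -11/99863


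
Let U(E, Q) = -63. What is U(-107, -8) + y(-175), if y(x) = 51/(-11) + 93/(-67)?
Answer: -50871/737 ≈ -69.024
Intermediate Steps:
y(x) = -4440/737 (y(x) = 51*(-1/11) + 93*(-1/67) = -51/11 - 93/67 = -4440/737)
U(-107, -8) + y(-175) = -63 - 4440/737 = -50871/737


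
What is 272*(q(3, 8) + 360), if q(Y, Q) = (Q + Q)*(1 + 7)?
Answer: 132736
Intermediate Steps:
q(Y, Q) = 16*Q (q(Y, Q) = (2*Q)*8 = 16*Q)
272*(q(3, 8) + 360) = 272*(16*8 + 360) = 272*(128 + 360) = 272*488 = 132736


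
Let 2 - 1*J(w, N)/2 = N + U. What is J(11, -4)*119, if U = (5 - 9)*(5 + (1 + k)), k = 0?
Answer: 7140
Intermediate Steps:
U = -24 (U = (5 - 9)*(5 + (1 + 0)) = -4*(5 + 1) = -4*6 = -24)
J(w, N) = 52 - 2*N (J(w, N) = 4 - 2*(N - 24) = 4 - 2*(-24 + N) = 4 + (48 - 2*N) = 52 - 2*N)
J(11, -4)*119 = (52 - 2*(-4))*119 = (52 + 8)*119 = 60*119 = 7140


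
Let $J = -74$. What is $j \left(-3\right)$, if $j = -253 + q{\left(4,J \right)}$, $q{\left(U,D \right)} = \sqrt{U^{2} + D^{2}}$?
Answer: $759 - 6 \sqrt{1373} \approx 536.68$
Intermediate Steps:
$q{\left(U,D \right)} = \sqrt{D^{2} + U^{2}}$
$j = -253 + 2 \sqrt{1373}$ ($j = -253 + \sqrt{\left(-74\right)^{2} + 4^{2}} = -253 + \sqrt{5476 + 16} = -253 + \sqrt{5492} = -253 + 2 \sqrt{1373} \approx -178.89$)
$j \left(-3\right) = \left(-253 + 2 \sqrt{1373}\right) \left(-3\right) = 759 - 6 \sqrt{1373}$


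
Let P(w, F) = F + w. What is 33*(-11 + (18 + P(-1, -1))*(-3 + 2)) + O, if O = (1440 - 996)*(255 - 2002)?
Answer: -776559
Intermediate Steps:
O = -775668 (O = 444*(-1747) = -775668)
33*(-11 + (18 + P(-1, -1))*(-3 + 2)) + O = 33*(-11 + (18 + (-1 - 1))*(-3 + 2)) - 775668 = 33*(-11 + (18 - 2)*(-1)) - 775668 = 33*(-11 + 16*(-1)) - 775668 = 33*(-11 - 16) - 775668 = 33*(-27) - 775668 = -891 - 775668 = -776559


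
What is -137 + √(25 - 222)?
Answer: -137 + I*√197 ≈ -137.0 + 14.036*I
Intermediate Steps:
-137 + √(25 - 222) = -137 + √(-197) = -137 + I*√197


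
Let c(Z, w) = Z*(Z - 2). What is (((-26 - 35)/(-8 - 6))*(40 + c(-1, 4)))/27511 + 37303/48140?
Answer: 118800581/151977980 ≈ 0.78170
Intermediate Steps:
c(Z, w) = Z*(-2 + Z)
(((-26 - 35)/(-8 - 6))*(40 + c(-1, 4)))/27511 + 37303/48140 = (((-26 - 35)/(-8 - 6))*(40 - (-2 - 1)))/27511 + 37303/48140 = ((-61/(-14))*(40 - 1*(-3)))*(1/27511) + 37303*(1/48140) = ((-61*(-1/14))*(40 + 3))*(1/27511) + 37303/48140 = ((61/14)*43)*(1/27511) + 37303/48140 = (2623/14)*(1/27511) + 37303/48140 = 43/6314 + 37303/48140 = 118800581/151977980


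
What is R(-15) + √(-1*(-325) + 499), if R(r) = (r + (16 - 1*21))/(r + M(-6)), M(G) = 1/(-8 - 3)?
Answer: 110/83 + 2*√206 ≈ 30.031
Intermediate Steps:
M(G) = -1/11 (M(G) = 1/(-11) = -1/11)
R(r) = (-5 + r)/(-1/11 + r) (R(r) = (r + (16 - 1*21))/(r - 1/11) = (r + (16 - 21))/(-1/11 + r) = (r - 5)/(-1/11 + r) = (-5 + r)/(-1/11 + r))
R(-15) + √(-1*(-325) + 499) = 11*(-5 - 15)/(-1 + 11*(-15)) + √(-1*(-325) + 499) = 11*(-20)/(-1 - 165) + √(325 + 499) = 11*(-20)/(-166) + √824 = 11*(-1/166)*(-20) + 2*√206 = 110/83 + 2*√206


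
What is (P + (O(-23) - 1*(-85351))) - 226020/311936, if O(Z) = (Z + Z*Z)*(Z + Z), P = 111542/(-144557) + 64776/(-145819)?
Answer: 102037991676041903065/1643836993759072 ≈ 62073.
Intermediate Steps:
P = -25628767130/21079157183 (P = 111542*(-1/144557) + 64776*(-1/145819) = -111542/144557 - 64776/145819 = -25628767130/21079157183 ≈ -1.2158)
O(Z) = 2*Z*(Z + Z²) (O(Z) = (Z + Z²)*(2*Z) = 2*Z*(Z + Z²))
(P + (O(-23) - 1*(-85351))) - 226020/311936 = (-25628767130/21079157183 + (2*(-23)²*(1 - 23) - 1*(-85351))) - 226020/311936 = (-25628767130/21079157183 + (2*529*(-22) + 85351)) - 226020*1/311936 = (-25628767130/21079157183 + (-23276 + 85351)) - 56505/77984 = (-25628767130/21079157183 + 62075) - 56505/77984 = 1308463053367595/21079157183 - 56505/77984 = 102037991676041903065/1643836993759072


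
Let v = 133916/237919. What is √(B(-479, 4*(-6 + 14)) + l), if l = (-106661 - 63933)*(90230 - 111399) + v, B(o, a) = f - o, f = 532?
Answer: √204419569142417138521/237919 ≈ 60094.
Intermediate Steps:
v = 133916/237919 (v = 133916*(1/237919) = 133916/237919 ≈ 0.56286)
B(o, a) = 532 - o
l = 859197928346650/237919 (l = (-106661 - 63933)*(90230 - 111399) + 133916/237919 = -170594*(-21169) + 133916/237919 = 3611304386 + 133916/237919 = 859197928346650/237919 ≈ 3.6113e+9)
√(B(-479, 4*(-6 + 14)) + l) = √((532 - 1*(-479)) + 859197928346650/237919) = √((532 + 479) + 859197928346650/237919) = √(1011 + 859197928346650/237919) = √(859198168882759/237919) = √204419569142417138521/237919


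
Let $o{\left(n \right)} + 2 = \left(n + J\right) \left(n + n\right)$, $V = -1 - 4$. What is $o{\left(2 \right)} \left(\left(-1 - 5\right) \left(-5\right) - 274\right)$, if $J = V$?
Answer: $3416$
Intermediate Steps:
$V = -5$
$J = -5$
$o{\left(n \right)} = -2 + 2 n \left(-5 + n\right)$ ($o{\left(n \right)} = -2 + \left(n - 5\right) \left(n + n\right) = -2 + \left(-5 + n\right) 2 n = -2 + 2 n \left(-5 + n\right)$)
$o{\left(2 \right)} \left(\left(-1 - 5\right) \left(-5\right) - 274\right) = \left(-2 - 20 + 2 \cdot 2^{2}\right) \left(\left(-1 - 5\right) \left(-5\right) - 274\right) = \left(-2 - 20 + 2 \cdot 4\right) \left(\left(-6\right) \left(-5\right) - 274\right) = \left(-2 - 20 + 8\right) \left(30 - 274\right) = \left(-14\right) \left(-244\right) = 3416$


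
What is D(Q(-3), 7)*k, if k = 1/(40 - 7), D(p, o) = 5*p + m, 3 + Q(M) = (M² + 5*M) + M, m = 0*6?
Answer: -20/11 ≈ -1.8182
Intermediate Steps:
m = 0
Q(M) = -3 + M² + 6*M (Q(M) = -3 + ((M² + 5*M) + M) = -3 + (M² + 6*M) = -3 + M² + 6*M)
D(p, o) = 5*p (D(p, o) = 5*p + 0 = 5*p)
k = 1/33 ≈ 0.030303
D(Q(-3), 7)*k = (5*(-3 + (-3)² + 6*(-3)))*(1/33) = (5*(-3 + 9 - 18))*(1/33) = (5*(-12))*(1/33) = -60*1/33 = -20/11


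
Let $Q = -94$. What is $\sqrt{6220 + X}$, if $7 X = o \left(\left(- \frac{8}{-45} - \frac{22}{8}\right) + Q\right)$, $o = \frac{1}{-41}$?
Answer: $\frac{\sqrt{461126606605}}{8610} \approx 78.869$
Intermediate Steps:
$o = - \frac{1}{41} \approx -0.02439$
$X = \frac{17383}{51660}$ ($X = \frac{\left(- \frac{1}{41}\right) \left(\left(- \frac{8}{-45} - \frac{22}{8}\right) - 94\right)}{7} = \frac{\left(- \frac{1}{41}\right) \left(\left(\left(-8\right) \left(- \frac{1}{45}\right) - \frac{11}{4}\right) - 94\right)}{7} = \frac{\left(- \frac{1}{41}\right) \left(\left(\frac{8}{45} - \frac{11}{4}\right) - 94\right)}{7} = \frac{\left(- \frac{1}{41}\right) \left(- \frac{463}{180} - 94\right)}{7} = \frac{\left(- \frac{1}{41}\right) \left(- \frac{17383}{180}\right)}{7} = \frac{1}{7} \cdot \frac{17383}{7380} = \frac{17383}{51660} \approx 0.33649$)
$\sqrt{6220 + X} = \sqrt{6220 + \frac{17383}{51660}} = \sqrt{\frac{321342583}{51660}} = \frac{\sqrt{461126606605}}{8610}$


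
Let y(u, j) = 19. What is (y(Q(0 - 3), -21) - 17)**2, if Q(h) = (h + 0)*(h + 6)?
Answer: 4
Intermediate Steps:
Q(h) = h*(6 + h)
(y(Q(0 - 3), -21) - 17)**2 = (19 - 17)**2 = 2**2 = 4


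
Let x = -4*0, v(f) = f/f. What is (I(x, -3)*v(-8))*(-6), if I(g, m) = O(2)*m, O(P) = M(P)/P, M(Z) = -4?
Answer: -36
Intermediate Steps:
v(f) = 1
O(P) = -4/P
x = 0
I(g, m) = -2*m (I(g, m) = (-4/2)*m = (-4*1/2)*m = -2*m)
(I(x, -3)*v(-8))*(-6) = (-2*(-3)*1)*(-6) = (6*1)*(-6) = 6*(-6) = -36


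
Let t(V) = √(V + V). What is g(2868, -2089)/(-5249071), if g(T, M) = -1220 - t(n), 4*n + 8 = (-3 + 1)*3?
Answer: 1220/5249071 + I*√7/5249071 ≈ 0.00023242 + 5.0404e-7*I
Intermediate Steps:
n = -7/2 (n = -2 + ((-3 + 1)*3)/4 = -2 + (-2*3)/4 = -2 + (¼)*(-6) = -2 - 3/2 = -7/2 ≈ -3.5000)
t(V) = √2*√V (t(V) = √(2*V) = √2*√V)
g(T, M) = -1220 - I*√7 (g(T, M) = -1220 - √2*√(-7/2) = -1220 - √2*I*√14/2 = -1220 - I*√7)
g(2868, -2089)/(-5249071) = (-1220 - I*√7)/(-5249071) = (-1220 - I*√7)*(-1/5249071) = 1220/5249071 + I*√7/5249071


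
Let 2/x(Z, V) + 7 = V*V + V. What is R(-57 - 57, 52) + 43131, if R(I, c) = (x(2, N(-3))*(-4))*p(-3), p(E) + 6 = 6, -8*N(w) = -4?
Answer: 43131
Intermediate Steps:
N(w) = 1/2 (N(w) = -1/8*(-4) = 1/2)
p(E) = 0 (p(E) = -6 + 6 = 0)
x(Z, V) = 2/(-7 + V + V**2) (x(Z, V) = 2/(-7 + (V*V + V)) = 2/(-7 + (V**2 + V)) = 2/(-7 + (V + V**2)) = 2/(-7 + V + V**2))
R(I, c) = 0 (R(I, c) = ((2/(-7 + 1/2 + (1/2)**2))*(-4))*0 = ((2/(-7 + 1/2 + 1/4))*(-4))*0 = ((2/(-25/4))*(-4))*0 = ((2*(-4/25))*(-4))*0 = -8/25*(-4)*0 = (32/25)*0 = 0)
R(-57 - 57, 52) + 43131 = 0 + 43131 = 43131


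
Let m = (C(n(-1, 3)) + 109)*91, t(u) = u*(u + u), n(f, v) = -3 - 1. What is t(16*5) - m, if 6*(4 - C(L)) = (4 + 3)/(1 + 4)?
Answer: 76147/30 ≈ 2538.2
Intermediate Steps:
n(f, v) = -4
C(L) = 113/30 (C(L) = 4 - (4 + 3)/(6*(1 + 4)) = 4 - 7/(6*5) = 4 - ⅙*7/5 = 4 - 7/30 = 113/30)
t(u) = 2*u² (t(u) = u*(2*u) = 2*u²)
m = 307853/30 (m = (113/30 + 109)*91 = (3383/30)*91 = 307853/30 ≈ 10262.)
t(16*5) - m = 2*(16*5)² - 1*307853/30 = 2*80² - 307853/30 = 2*6400 - 307853/30 = 12800 - 307853/30 = 76147/30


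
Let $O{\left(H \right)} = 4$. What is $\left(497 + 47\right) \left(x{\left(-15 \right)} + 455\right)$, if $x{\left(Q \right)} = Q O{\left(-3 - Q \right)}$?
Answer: $214880$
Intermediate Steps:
$x{\left(Q \right)} = 4 Q$ ($x{\left(Q \right)} = Q 4 = 4 Q$)
$\left(497 + 47\right) \left(x{\left(-15 \right)} + 455\right) = \left(497 + 47\right) \left(4 \left(-15\right) + 455\right) = 544 \left(-60 + 455\right) = 544 \cdot 395 = 214880$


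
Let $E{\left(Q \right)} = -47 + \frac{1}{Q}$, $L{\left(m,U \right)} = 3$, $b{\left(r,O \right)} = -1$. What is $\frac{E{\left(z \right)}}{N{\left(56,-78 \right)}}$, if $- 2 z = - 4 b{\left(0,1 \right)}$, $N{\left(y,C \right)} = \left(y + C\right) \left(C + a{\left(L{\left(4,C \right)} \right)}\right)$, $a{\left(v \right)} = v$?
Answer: $- \frac{19}{660} \approx -0.028788$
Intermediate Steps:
$N{\left(y,C \right)} = \left(3 + C\right) \left(C + y\right)$ ($N{\left(y,C \right)} = \left(y + C\right) \left(C + 3\right) = \left(C + y\right) \left(3 + C\right) = \left(3 + C\right) \left(C + y\right)$)
$z = -2$ ($z = - \frac{\left(-4\right) \left(-1\right)}{2} = \left(- \frac{1}{2}\right) 4 = -2$)
$\frac{E{\left(z \right)}}{N{\left(56,-78 \right)}} = \frac{-47 + \frac{1}{-2}}{\left(-78\right)^{2} + 3 \left(-78\right) + 3 \cdot 56 - 4368} = \frac{-47 - \frac{1}{2}}{6084 - 234 + 168 - 4368} = - \frac{95}{2 \cdot 1650} = \left(- \frac{95}{2}\right) \frac{1}{1650} = - \frac{19}{660}$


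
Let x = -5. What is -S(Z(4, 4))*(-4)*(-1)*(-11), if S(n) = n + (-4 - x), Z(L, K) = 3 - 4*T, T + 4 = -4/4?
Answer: 1056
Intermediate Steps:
T = -5 (T = -4 - 4/4 = -4 - 4*¼ = -4 - 1 = -5)
Z(L, K) = 23 (Z(L, K) = 3 - 4*(-5) = 3 + 20 = 23)
S(n) = 1 + n (S(n) = n + (-4 - 1*(-5)) = n + (-4 + 5) = n + 1 = 1 + n)
-S(Z(4, 4))*(-4)*(-1)*(-11) = -(1 + 23)*(-4)*(-1)*(-11) = -24*(-4)*(-1)*(-11) = -(-96)*(-1)*(-11) = -1*96*(-11) = -96*(-11) = 1056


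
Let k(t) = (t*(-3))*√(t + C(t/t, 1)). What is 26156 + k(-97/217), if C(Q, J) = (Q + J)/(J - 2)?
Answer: 26156 + 873*I*√12803/47089 ≈ 26156.0 + 2.0977*I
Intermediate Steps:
C(Q, J) = (J + Q)/(-2 + J)
k(t) = -3*t*√(-2 + t) (k(t) = (t*(-3))*√(t + (1 + t/t)/(-2 + 1)) = (-3*t)*√(t + (1 + 1)/(-1)) = (-3*t)*√(t - 1*2) = (-3*t)*√(t - 2) = (-3*t)*√(-2 + t) = -3*t*√(-2 + t))
26156 + k(-97/217) = 26156 - 3*(-97/217)*√(-2 - 97/217) = 26156 - 3*(-97/217)*√(-531/217) = 26156 - 3*(-97/217)*3*I*√12803/217 = 26156 + 873*I*√12803/47089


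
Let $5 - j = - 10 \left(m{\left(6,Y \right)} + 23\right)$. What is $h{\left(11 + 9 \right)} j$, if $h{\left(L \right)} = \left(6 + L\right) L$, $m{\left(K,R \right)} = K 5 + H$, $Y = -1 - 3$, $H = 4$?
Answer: $299000$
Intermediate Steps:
$Y = -4$
$m{\left(K,R \right)} = 4 + 5 K$ ($m{\left(K,R \right)} = K 5 + 4 = 5 K + 4 = 4 + 5 K$)
$j = 575$ ($j = 5 - - 10 \left(\left(4 + 5 \cdot 6\right) + 23\right) = 5 - - 10 \left(\left(4 + 30\right) + 23\right) = 5 - - 10 \left(34 + 23\right) = 5 - \left(-10\right) 57 = 5 - -570 = 5 + 570 = 575$)
$h{\left(L \right)} = L \left(6 + L\right)$
$h{\left(11 + 9 \right)} j = \left(11 + 9\right) \left(6 + \left(11 + 9\right)\right) 575 = 20 \left(6 + 20\right) 575 = 20 \cdot 26 \cdot 575 = 520 \cdot 575 = 299000$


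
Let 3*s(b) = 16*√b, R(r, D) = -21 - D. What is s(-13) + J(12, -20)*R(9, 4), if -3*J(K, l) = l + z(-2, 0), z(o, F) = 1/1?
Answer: -475/3 + 16*I*√13/3 ≈ -158.33 + 19.23*I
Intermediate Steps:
s(b) = 16*√b/3 (s(b) = (16*√b)/3 = 16*√b/3)
z(o, F) = 1
J(K, l) = -⅓ - l/3 (J(K, l) = -(l + 1)/3 = -(1 + l)/3 = -⅓ - l/3)
s(-13) + J(12, -20)*R(9, 4) = 16*√(-13)/3 + (-⅓ - ⅓*(-20))*(-21 - 1*4) = 16*(I*√13)/3 + (-⅓ + 20/3)*(-21 - 4) = 16*I*√13/3 + (19/3)*(-25) = 16*I*√13/3 - 475/3 = -475/3 + 16*I*√13/3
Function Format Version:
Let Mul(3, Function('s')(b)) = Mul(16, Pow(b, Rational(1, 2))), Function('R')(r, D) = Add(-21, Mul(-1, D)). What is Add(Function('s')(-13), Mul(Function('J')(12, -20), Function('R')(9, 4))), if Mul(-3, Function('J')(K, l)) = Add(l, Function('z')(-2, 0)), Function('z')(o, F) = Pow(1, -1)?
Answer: Add(Rational(-475, 3), Mul(Rational(16, 3), I, Pow(13, Rational(1, 2)))) ≈ Add(-158.33, Mul(19.230, I))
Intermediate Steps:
Function('s')(b) = Mul(Rational(16, 3), Pow(b, Rational(1, 2))) (Function('s')(b) = Mul(Rational(1, 3), Mul(16, Pow(b, Rational(1, 2)))) = Mul(Rational(16, 3), Pow(b, Rational(1, 2))))
Function('z')(o, F) = 1
Function('J')(K, l) = Add(Rational(-1, 3), Mul(Rational(-1, 3), l)) (Function('J')(K, l) = Mul(Rational(-1, 3), Add(l, 1)) = Mul(Rational(-1, 3), Add(1, l)) = Add(Rational(-1, 3), Mul(Rational(-1, 3), l)))
Add(Function('s')(-13), Mul(Function('J')(12, -20), Function('R')(9, 4))) = Add(Mul(Rational(16, 3), Pow(-13, Rational(1, 2))), Mul(Add(Rational(-1, 3), Mul(Rational(-1, 3), -20)), Add(-21, Mul(-1, 4)))) = Add(Mul(Rational(16, 3), Mul(I, Pow(13, Rational(1, 2)))), Mul(Add(Rational(-1, 3), Rational(20, 3)), Add(-21, -4))) = Add(Mul(Rational(16, 3), I, Pow(13, Rational(1, 2))), Mul(Rational(19, 3), -25)) = Add(Mul(Rational(16, 3), I, Pow(13, Rational(1, 2))), Rational(-475, 3)) = Add(Rational(-475, 3), Mul(Rational(16, 3), I, Pow(13, Rational(1, 2))))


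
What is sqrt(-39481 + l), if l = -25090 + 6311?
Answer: 2*I*sqrt(14565) ≈ 241.37*I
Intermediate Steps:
l = -18779
sqrt(-39481 + l) = sqrt(-39481 - 18779) = sqrt(-58260) = 2*I*sqrt(14565)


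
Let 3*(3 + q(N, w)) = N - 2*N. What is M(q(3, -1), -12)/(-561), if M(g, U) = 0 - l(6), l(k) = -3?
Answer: -1/187 ≈ -0.0053476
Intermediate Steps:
q(N, w) = -3 - N/3 (q(N, w) = -3 + (N - 2*N)/3 = -3 + (-N)/3 = -3 - N/3)
M(g, U) = 3 (M(g, U) = 0 - 1*(-3) = 0 + 3 = 3)
M(q(3, -1), -12)/(-561) = 3/(-561) = 3*(-1/561) = -1/187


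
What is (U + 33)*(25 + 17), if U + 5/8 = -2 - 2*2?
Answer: 4431/4 ≈ 1107.8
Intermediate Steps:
U = -53/8 (U = -5/8 + (-2 - 2*2) = -5/8 + (-2 - 4) = -5/8 - 6 = -53/8 ≈ -6.6250)
(U + 33)*(25 + 17) = (-53/8 + 33)*(25 + 17) = (211/8)*42 = 4431/4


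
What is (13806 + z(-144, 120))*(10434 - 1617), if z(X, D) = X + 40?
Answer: 120810534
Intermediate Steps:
z(X, D) = 40 + X
(13806 + z(-144, 120))*(10434 - 1617) = (13806 + (40 - 144))*(10434 - 1617) = (13806 - 104)*8817 = 13702*8817 = 120810534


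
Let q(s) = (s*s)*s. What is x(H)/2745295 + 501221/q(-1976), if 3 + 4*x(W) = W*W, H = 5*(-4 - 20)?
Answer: 26393805746773/21181164828561920 ≈ 0.0012461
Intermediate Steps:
H = -120 (H = 5*(-24) = -120)
x(W) = -¾ + W²/4 (x(W) = -¾ + (W*W)/4 = -¾ + W²/4)
q(s) = s³ (q(s) = s²*s = s³)
x(H)/2745295 + 501221/q(-1976) = (-¾ + (¼)*(-120)²)/2745295 + 501221/((-1976)³) = (-¾ + (¼)*14400)*(1/2745295) + 501221/(-7715442176) = (-¾ + 3600)*(1/2745295) + 501221*(-1/7715442176) = (14397/4)*(1/2745295) - 501221/7715442176 = 14397/10981180 - 501221/7715442176 = 26393805746773/21181164828561920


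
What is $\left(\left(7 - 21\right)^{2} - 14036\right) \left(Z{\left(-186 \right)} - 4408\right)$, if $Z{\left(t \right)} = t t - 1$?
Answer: $-417788080$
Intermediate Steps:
$Z{\left(t \right)} = -1 + t^{2}$ ($Z{\left(t \right)} = t^{2} - 1 = -1 + t^{2}$)
$\left(\left(7 - 21\right)^{2} - 14036\right) \left(Z{\left(-186 \right)} - 4408\right) = \left(\left(7 - 21\right)^{2} - 14036\right) \left(\left(-1 + \left(-186\right)^{2}\right) - 4408\right) = \left(\left(-14\right)^{2} - 14036\right) \left(\left(-1 + 34596\right) - 4408\right) = \left(196 - 14036\right) \left(34595 - 4408\right) = \left(-13840\right) 30187 = -417788080$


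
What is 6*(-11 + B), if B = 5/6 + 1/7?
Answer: -421/7 ≈ -60.143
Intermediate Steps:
B = 41/42 (B = 5*(1/6) + 1*(1/7) = 5/6 + 1/7 = 41/42 ≈ 0.97619)
6*(-11 + B) = 6*(-11 + 41/42) = 6*(-421/42) = -421/7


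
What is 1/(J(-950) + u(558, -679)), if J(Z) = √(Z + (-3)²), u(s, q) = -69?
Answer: -69/5702 - I*√941/5702 ≈ -0.012101 - 0.0053798*I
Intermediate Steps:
J(Z) = √(9 + Z) (J(Z) = √(Z + 9) = √(9 + Z))
1/(J(-950) + u(558, -679)) = 1/(√(9 - 950) - 69) = 1/(√(-941) - 69) = 1/(I*√941 - 69) = 1/(-69 + I*√941)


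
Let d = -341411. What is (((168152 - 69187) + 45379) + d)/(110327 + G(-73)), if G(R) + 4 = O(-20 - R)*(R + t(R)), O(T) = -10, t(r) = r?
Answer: -65689/37261 ≈ -1.7629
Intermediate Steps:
G(R) = -4 - 20*R (G(R) = -4 - 10*(R + R) = -4 - 20*R)
(((168152 - 69187) + 45379) + d)/(110327 + G(-73)) = (((168152 - 69187) + 45379) - 341411)/(110327 + (-4 - 20*(-73))) = ((98965 + 45379) - 341411)/(110327 + (-4 + 1460)) = (144344 - 341411)/(110327 + 1456) = -197067/111783 = -197067*1/111783 = -65689/37261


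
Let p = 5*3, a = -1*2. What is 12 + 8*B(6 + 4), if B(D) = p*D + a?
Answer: 1196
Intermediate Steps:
a = -2
p = 15
B(D) = -2 + 15*D (B(D) = 15*D - 2 = -2 + 15*D)
12 + 8*B(6 + 4) = 12 + 8*(-2 + 15*(6 + 4)) = 12 + 8*(-2 + 15*10) = 12 + 8*(-2 + 150) = 12 + 8*148 = 12 + 1184 = 1196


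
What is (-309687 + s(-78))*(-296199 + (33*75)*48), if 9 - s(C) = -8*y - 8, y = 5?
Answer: 54928052370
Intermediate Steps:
s(C) = 57 (s(C) = 9 - (-8*5 - 8) = 9 - (-40 - 8) = 9 - 1*(-48) = 9 + 48 = 57)
(-309687 + s(-78))*(-296199 + (33*75)*48) = (-309687 + 57)*(-296199 + (33*75)*48) = -309630*(-296199 + 2475*48) = -309630*(-296199 + 118800) = -309630*(-177399) = 54928052370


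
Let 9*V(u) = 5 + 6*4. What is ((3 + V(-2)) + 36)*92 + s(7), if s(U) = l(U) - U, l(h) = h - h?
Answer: 34897/9 ≈ 3877.4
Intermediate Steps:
l(h) = 0
V(u) = 29/9 (V(u) = (5 + 6*4)/9 = (5 + 24)/9 = (1/9)*29 = 29/9)
s(U) = -U (s(U) = 0 - U = -U)
((3 + V(-2)) + 36)*92 + s(7) = ((3 + 29/9) + 36)*92 - 1*7 = (56/9 + 36)*92 - 7 = (380/9)*92 - 7 = 34960/9 - 7 = 34897/9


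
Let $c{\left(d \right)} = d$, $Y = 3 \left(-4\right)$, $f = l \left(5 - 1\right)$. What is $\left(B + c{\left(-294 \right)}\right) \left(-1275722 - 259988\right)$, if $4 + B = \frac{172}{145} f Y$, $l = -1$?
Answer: $\frac{10735841468}{29} \approx 3.702 \cdot 10^{8}$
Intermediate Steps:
$f = -4$ ($f = - (5 - 1) = \left(-1\right) 4 = -4$)
$Y = -12$
$B = \frac{7676}{145}$ ($B = -4 + \frac{172}{145} \left(-4\right) \left(-12\right) = -4 - - \frac{8256}{145} = -4 + \frac{8256}{145} = \frac{7676}{145} \approx 52.938$)
$\left(B + c{\left(-294 \right)}\right) \left(-1275722 - 259988\right) = \left(\frac{7676}{145} - 294\right) \left(-1275722 - 259988\right) = \left(- \frac{34954}{145}\right) \left(-1535710\right) = \frac{10735841468}{29}$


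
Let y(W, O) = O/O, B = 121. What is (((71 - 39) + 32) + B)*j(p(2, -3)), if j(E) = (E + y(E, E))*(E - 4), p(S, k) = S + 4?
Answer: 2590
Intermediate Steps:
p(S, k) = 4 + S
y(W, O) = 1
j(E) = (1 + E)*(-4 + E) (j(E) = (E + 1)*(E - 4) = (1 + E)*(-4 + E))
(((71 - 39) + 32) + B)*j(p(2, -3)) = (((71 - 39) + 32) + 121)*(-4 + (4 + 2)² - 3*(4 + 2)) = ((32 + 32) + 121)*(-4 + 6² - 3*6) = (64 + 121)*(-4 + 36 - 18) = 185*14 = 2590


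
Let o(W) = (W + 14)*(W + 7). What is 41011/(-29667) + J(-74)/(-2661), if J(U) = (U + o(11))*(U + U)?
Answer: 513926315/26314629 ≈ 19.530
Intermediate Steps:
o(W) = (7 + W)*(14 + W) (o(W) = (14 + W)*(7 + W) = (7 + W)*(14 + W))
J(U) = 2*U*(450 + U) (J(U) = (U + (98 + 11**2 + 21*11))*(U + U) = (U + (98 + 121 + 231))*(2*U) = (U + 450)*(2*U) = (450 + U)*(2*U) = 2*U*(450 + U))
41011/(-29667) + J(-74)/(-2661) = 41011/(-29667) + (2*(-74)*(450 - 74))/(-2661) = 41011*(-1/29667) + (2*(-74)*376)*(-1/2661) = -41011/29667 - 55648*(-1/2661) = -41011/29667 + 55648/2661 = 513926315/26314629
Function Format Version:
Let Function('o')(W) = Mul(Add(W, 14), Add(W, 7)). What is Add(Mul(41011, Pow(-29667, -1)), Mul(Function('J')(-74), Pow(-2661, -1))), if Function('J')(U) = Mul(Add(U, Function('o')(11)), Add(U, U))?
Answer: Rational(513926315, 26314629) ≈ 19.530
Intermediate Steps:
Function('o')(W) = Mul(Add(7, W), Add(14, W)) (Function('o')(W) = Mul(Add(14, W), Add(7, W)) = Mul(Add(7, W), Add(14, W)))
Function('J')(U) = Mul(2, U, Add(450, U)) (Function('J')(U) = Mul(Add(U, Add(98, Pow(11, 2), Mul(21, 11))), Add(U, U)) = Mul(Add(U, Add(98, 121, 231)), Mul(2, U)) = Mul(Add(U, 450), Mul(2, U)) = Mul(Add(450, U), Mul(2, U)) = Mul(2, U, Add(450, U)))
Add(Mul(41011, Pow(-29667, -1)), Mul(Function('J')(-74), Pow(-2661, -1))) = Add(Mul(41011, Pow(-29667, -1)), Mul(Mul(2, -74, Add(450, -74)), Pow(-2661, -1))) = Add(Mul(41011, Rational(-1, 29667)), Mul(Mul(2, -74, 376), Rational(-1, 2661))) = Add(Rational(-41011, 29667), Mul(-55648, Rational(-1, 2661))) = Add(Rational(-41011, 29667), Rational(55648, 2661)) = Rational(513926315, 26314629)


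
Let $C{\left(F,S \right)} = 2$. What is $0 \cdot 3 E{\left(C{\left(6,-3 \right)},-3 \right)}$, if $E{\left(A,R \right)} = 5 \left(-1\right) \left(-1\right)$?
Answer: $0$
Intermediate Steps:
$E{\left(A,R \right)} = 5$ ($E{\left(A,R \right)} = \left(-5\right) \left(-1\right) = 5$)
$0 \cdot 3 E{\left(C{\left(6,-3 \right)},-3 \right)} = 0 \cdot 3 \cdot 5 = 0 \cdot 5 = 0$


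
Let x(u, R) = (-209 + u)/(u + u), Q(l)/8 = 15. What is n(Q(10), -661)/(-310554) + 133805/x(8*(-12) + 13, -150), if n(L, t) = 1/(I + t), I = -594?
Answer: 1082109716436299/14225702355 ≈ 76067.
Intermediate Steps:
Q(l) = 120 (Q(l) = 8*15 = 120)
x(u, R) = (-209 + u)/(2*u) (x(u, R) = (-209 + u)/((2*u)) = (-209 + u)*(1/(2*u)) = (-209 + u)/(2*u))
n(L, t) = 1/(-594 + t)
n(Q(10), -661)/(-310554) + 133805/x(8*(-12) + 13, -150) = 1/(-594 - 661*(-310554)) + 133805/(((-209 + (8*(-12) + 13))/(2*(8*(-12) + 13)))) = -1/310554/(-1255) + 133805/(((-209 + (-96 + 13))/(2*(-96 + 13)))) = -1/1255*(-1/310554) + 133805/(((½)*(-209 - 83)/(-83))) = 1/389745270 + 133805/(((½)*(-1/83)*(-292))) = 1/389745270 + 133805/(146/83) = 1/389745270 + 133805*(83/146) = 1/389745270 + 11105815/146 = 1082109716436299/14225702355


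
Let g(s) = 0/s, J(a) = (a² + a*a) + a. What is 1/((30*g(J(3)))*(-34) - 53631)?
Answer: -1/53631 ≈ -1.8646e-5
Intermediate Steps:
J(a) = a + 2*a² (J(a) = (a² + a²) + a = 2*a² + a = a + 2*a²)
g(s) = 0
1/((30*g(J(3)))*(-34) - 53631) = 1/((30*0)*(-34) - 53631) = 1/(0*(-34) - 53631) = 1/(0 - 53631) = 1/(-53631) = -1/53631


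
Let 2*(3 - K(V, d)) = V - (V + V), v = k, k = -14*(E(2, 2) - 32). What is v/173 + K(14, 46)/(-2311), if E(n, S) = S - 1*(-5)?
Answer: 807120/399803 ≈ 2.0188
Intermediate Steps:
E(n, S) = 5 + S (E(n, S) = S + 5 = 5 + S)
k = 350 (k = -14*((5 + 2) - 32) = -14*(7 - 32) = -14*(-25) = 350)
v = 350
K(V, d) = 3 + V/2 (K(V, d) = 3 - (V - (V + V))/2 = 3 - (V - 2*V)/2 = 3 - (-1)*V/2 = 3 + V/2)
v/173 + K(14, 46)/(-2311) = 350/173 + (3 + (1/2)*14)/(-2311) = 350*(1/173) + (3 + 7)*(-1/2311) = 350/173 + 10*(-1/2311) = 350/173 - 10/2311 = 807120/399803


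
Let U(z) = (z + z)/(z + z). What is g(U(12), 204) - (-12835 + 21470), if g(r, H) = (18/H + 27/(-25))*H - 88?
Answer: -223133/25 ≈ -8925.3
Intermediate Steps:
U(z) = 1 (U(z) = (2*z)/((2*z)) = (2*z)*(1/(2*z)) = 1)
g(r, H) = -88 + H*(-27/25 + 18/H) (g(r, H) = (18/H + 27*(-1/25))*H - 88 = (18/H - 27/25)*H - 88 = (-27/25 + 18/H)*H - 88 = H*(-27/25 + 18/H) - 88 = -88 + H*(-27/25 + 18/H))
g(U(12), 204) - (-12835 + 21470) = (-70 - 27/25*204) - (-12835 + 21470) = (-70 - 5508/25) - 1*8635 = -7258/25 - 8635 = -223133/25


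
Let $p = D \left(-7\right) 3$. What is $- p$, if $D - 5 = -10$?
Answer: $-105$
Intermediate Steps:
$D = -5$ ($D = 5 - 10 = -5$)
$p = 105$ ($p = \left(-5\right) \left(-7\right) 3 = 35 \cdot 3 = 105$)
$- p = \left(-1\right) 105 = -105$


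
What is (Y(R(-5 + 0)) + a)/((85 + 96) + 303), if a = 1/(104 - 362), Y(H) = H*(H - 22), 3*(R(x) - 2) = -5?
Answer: -5593/374616 ≈ -0.014930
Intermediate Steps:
R(x) = ⅓ (R(x) = 2 + (⅓)*(-5) = 2 - 5/3 = ⅓)
Y(H) = H*(-22 + H)
a = -1/258 (a = 1/(-258) = -1/258 ≈ -0.0038760)
(Y(R(-5 + 0)) + a)/((85 + 96) + 303) = ((-22 + ⅓)/3 - 1/258)/((85 + 96) + 303) = ((⅓)*(-65/3) - 1/258)/(181 + 303) = (-65/9 - 1/258)/484 = -5593/774*1/484 = -5593/374616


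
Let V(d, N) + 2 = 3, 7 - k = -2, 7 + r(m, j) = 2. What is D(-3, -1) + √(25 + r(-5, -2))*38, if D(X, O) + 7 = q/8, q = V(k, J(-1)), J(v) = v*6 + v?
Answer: -55/8 + 76*√5 ≈ 163.07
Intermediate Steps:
r(m, j) = -5 (r(m, j) = -7 + 2 = -5)
J(v) = 7*v (J(v) = 6*v + v = 7*v)
k = 9 (k = 7 - 1*(-2) = 7 + 2 = 9)
V(d, N) = 1 (V(d, N) = -2 + 3 = 1)
q = 1
D(X, O) = -55/8 (D(X, O) = -7 + 1/8 = -7 + 1*(⅛) = -7 + ⅛ = -55/8)
D(-3, -1) + √(25 + r(-5, -2))*38 = -55/8 + √(25 - 5)*38 = -55/8 + √20*38 = -55/8 + (2*√5)*38 = -55/8 + 76*√5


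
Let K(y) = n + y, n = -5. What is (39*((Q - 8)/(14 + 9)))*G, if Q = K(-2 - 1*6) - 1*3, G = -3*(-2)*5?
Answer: -28080/23 ≈ -1220.9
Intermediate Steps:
K(y) = -5 + y
G = 30 (G = 6*5 = 30)
Q = -16 (Q = (-5 + (-2 - 1*6)) - 1*3 = (-5 + (-2 - 6)) - 3 = (-5 - 8) - 3 = -13 - 3 = -16)
(39*((Q - 8)/(14 + 9)))*G = (39*((-16 - 8)/(14 + 9)))*30 = (39*(-24/23))*30 = -936/23*30 = -28080/23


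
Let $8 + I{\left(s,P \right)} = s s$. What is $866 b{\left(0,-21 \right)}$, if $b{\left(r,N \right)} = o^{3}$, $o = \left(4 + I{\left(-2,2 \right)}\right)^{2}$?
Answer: $0$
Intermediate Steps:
$I{\left(s,P \right)} = -8 + s^{2}$ ($I{\left(s,P \right)} = -8 + s s = -8 + s^{2}$)
$o = 0$ ($o = \left(4 - \left(8 - \left(-2\right)^{2}\right)\right)^{2} = \left(4 + \left(-8 + 4\right)\right)^{2} = \left(4 - 4\right)^{2} = 0^{2} = 0$)
$b{\left(r,N \right)} = 0$ ($b{\left(r,N \right)} = 0^{3} = 0$)
$866 b{\left(0,-21 \right)} = 866 \cdot 0 = 0$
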